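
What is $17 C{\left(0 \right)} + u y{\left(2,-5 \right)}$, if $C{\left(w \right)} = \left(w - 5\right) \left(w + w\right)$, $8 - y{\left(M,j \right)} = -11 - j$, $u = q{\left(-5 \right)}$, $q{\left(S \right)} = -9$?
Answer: $-126$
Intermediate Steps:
$u = -9$
$y{\left(M,j \right)} = 19 + j$ ($y{\left(M,j \right)} = 8 - \left(-11 - j\right) = 8 + \left(11 + j\right) = 19 + j$)
$C{\left(w \right)} = 2 w \left(-5 + w\right)$ ($C{\left(w \right)} = \left(-5 + w\right) 2 w = 2 w \left(-5 + w\right)$)
$17 C{\left(0 \right)} + u y{\left(2,-5 \right)} = 17 \cdot 2 \cdot 0 \left(-5 + 0\right) - 9 \left(19 - 5\right) = 17 \cdot 2 \cdot 0 \left(-5\right) - 126 = 17 \cdot 0 - 126 = 0 - 126 = -126$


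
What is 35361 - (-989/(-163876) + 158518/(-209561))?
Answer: 1214393883955335/34342018436 ≈ 35362.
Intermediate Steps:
35361 - (-989/(-163876) + 158518/(-209561)) = 35361 - (-989*(-1/163876) + 158518*(-1/209561)) = 35361 - (989/163876 - 158518/209561) = 35361 - 1*(-25770039939/34342018436) = 35361 + 25770039939/34342018436 = 1214393883955335/34342018436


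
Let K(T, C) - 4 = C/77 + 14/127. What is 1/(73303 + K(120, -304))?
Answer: 9779/716831623 ≈ 1.3642e-5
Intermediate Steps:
K(T, C) = 522/127 + C/77 (K(T, C) = 4 + (C/77 + 14/127) = 4 + (14/127 + C/77) = 522/127 + C/77)
1/(73303 + K(120, -304)) = 1/(73303 + (522/127 + (1/77)*(-304))) = 1/(73303 + (522/127 - 304/77)) = 1/(73303 + 1586/9779) = 1/(716831623/9779) = 9779/716831623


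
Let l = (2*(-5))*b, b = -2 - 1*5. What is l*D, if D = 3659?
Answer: 256130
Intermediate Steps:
b = -7 (b = -2 - 5 = -7)
l = 70 (l = (2*(-5))*(-7) = -10*(-7) = 70)
l*D = 70*3659 = 256130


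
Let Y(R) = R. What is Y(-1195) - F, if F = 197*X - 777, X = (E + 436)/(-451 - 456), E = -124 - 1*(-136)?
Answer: -290870/907 ≈ -320.69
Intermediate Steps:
E = 12 (E = -124 + 136 = 12)
X = -448/907 (X = (12 + 436)/(-451 - 456) = 448/(-907) = 448*(-1/907) = -448/907 ≈ -0.49394)
F = -792995/907 (F = 197*(-448/907) - 777 = -88256/907 - 777 = -792995/907 ≈ -874.31)
Y(-1195) - F = -1195 - 1*(-792995/907) = -1195 + 792995/907 = -290870/907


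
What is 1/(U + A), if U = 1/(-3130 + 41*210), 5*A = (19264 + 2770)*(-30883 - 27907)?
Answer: -5480/1419735230559 ≈ -3.8599e-9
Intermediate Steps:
A = -259075772 (A = ((19264 + 2770)*(-30883 - 27907))/5 = (22034*(-58790))/5 = (⅕)*(-1295378860) = -259075772)
U = 1/5480 (U = 1/(-3130 + 8610) = 1/5480 ≈ 0.00018248)
1/(U + A) = 1/(1/5480 - 259075772) = 1/(-1419735230559/5480) = -5480/1419735230559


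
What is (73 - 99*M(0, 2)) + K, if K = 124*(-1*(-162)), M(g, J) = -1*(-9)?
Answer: 19270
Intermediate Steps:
M(g, J) = 9
K = 20088 (K = 124*162 = 20088)
(73 - 99*M(0, 2)) + K = (73 - 99*9) + 20088 = (73 - 891) + 20088 = -818 + 20088 = 19270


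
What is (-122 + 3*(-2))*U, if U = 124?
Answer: -15872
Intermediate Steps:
(-122 + 3*(-2))*U = (-122 + 3*(-2))*124 = (-122 - 6)*124 = -128*124 = -15872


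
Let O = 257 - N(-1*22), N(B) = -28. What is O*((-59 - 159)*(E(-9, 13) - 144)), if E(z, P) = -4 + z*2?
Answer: 10313580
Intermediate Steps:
E(z, P) = -4 + 2*z
O = 285 (O = 257 - 1*(-28) = 257 + 28 = 285)
O*((-59 - 159)*(E(-9, 13) - 144)) = 285*((-59 - 159)*((-4 + 2*(-9)) - 144)) = 285*(-218*((-4 - 18) - 144)) = 285*(-218*(-22 - 144)) = 285*(-218*(-166)) = 285*36188 = 10313580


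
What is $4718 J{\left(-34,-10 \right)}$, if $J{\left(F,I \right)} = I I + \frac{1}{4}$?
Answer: $\frac{945959}{2} \approx 4.7298 \cdot 10^{5}$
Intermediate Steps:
$J{\left(F,I \right)} = \frac{1}{4} + I^{2}$ ($J{\left(F,I \right)} = I^{2} + \frac{1}{4} = \frac{1}{4} + I^{2}$)
$4718 J{\left(-34,-10 \right)} = 4718 \left(\frac{1}{4} + \left(-10\right)^{2}\right) = 4718 \left(\frac{1}{4} + 100\right) = 4718 \cdot \frac{401}{4} = \frac{945959}{2}$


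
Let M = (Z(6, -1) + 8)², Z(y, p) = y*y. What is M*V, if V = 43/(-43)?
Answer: -1936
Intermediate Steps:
V = -1 (V = 43*(-1/43) = -1)
Z(y, p) = y²
M = 1936 (M = (6² + 8)² = (36 + 8)² = 44² = 1936)
M*V = 1936*(-1) = -1936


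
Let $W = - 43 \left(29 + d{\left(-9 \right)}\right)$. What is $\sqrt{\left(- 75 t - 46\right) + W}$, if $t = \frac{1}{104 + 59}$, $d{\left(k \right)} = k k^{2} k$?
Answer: $\frac{3 i \sqrt{836676881}}{163} \approx 532.37 i$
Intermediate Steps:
$d{\left(k \right)} = k^{4}$ ($d{\left(k \right)} = k^{3} k = k^{4}$)
$t = \frac{1}{163} \approx 0.006135$
$W = -283370$ ($W = - 43 \left(29 + \left(-9\right)^{4}\right) = - 43 \left(29 + 6561\right) = \left(-43\right) 6590 = -283370$)
$\sqrt{\left(- 75 t - 46\right) + W} = \sqrt{\left(\left(-75\right) \frac{1}{163} - 46\right) - 283370} = \sqrt{\left(- \frac{75}{163} - 46\right) - 283370} = \sqrt{- \frac{7573}{163} - 283370} = \sqrt{- \frac{46196883}{163}} = \frac{3 i \sqrt{836676881}}{163}$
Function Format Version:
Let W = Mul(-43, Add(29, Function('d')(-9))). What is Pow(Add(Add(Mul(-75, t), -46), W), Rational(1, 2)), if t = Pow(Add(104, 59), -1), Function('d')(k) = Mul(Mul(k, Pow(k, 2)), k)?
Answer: Mul(Rational(3, 163), I, Pow(836676881, Rational(1, 2))) ≈ Mul(532.37, I)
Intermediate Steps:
Function('d')(k) = Pow(k, 4) (Function('d')(k) = Mul(Pow(k, 3), k) = Pow(k, 4))
t = Rational(1, 163) (t = Pow(163, -1) = Rational(1, 163) ≈ 0.0061350)
W = -283370 (W = Mul(-43, Add(29, Pow(-9, 4))) = Mul(-43, Add(29, 6561)) = Mul(-43, 6590) = -283370)
Pow(Add(Add(Mul(-75, t), -46), W), Rational(1, 2)) = Pow(Add(Add(Mul(-75, Rational(1, 163)), -46), -283370), Rational(1, 2)) = Pow(Add(Add(Rational(-75, 163), -46), -283370), Rational(1, 2)) = Pow(Add(Rational(-7573, 163), -283370), Rational(1, 2)) = Pow(Rational(-46196883, 163), Rational(1, 2)) = Mul(Rational(3, 163), I, Pow(836676881, Rational(1, 2)))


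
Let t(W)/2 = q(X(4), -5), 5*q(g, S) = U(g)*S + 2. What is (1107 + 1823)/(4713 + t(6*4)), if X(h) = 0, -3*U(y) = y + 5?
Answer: 43950/70757 ≈ 0.62114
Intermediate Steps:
U(y) = -5/3 - y/3 (U(y) = -(y + 5)/3 = -(5 + y)/3 = -5/3 - y/3)
q(g, S) = ⅖ + S*(-5/3 - g/3)/5 (q(g, S) = ((-5/3 - g/3)*S + 2)/5 = (S*(-5/3 - g/3) + 2)/5 = (2 + S*(-5/3 - g/3))/5 = ⅖ + S*(-5/3 - g/3)/5)
t(W) = 62/15 (t(W) = 2*(⅖ - 1/15*(-5)*(5 + 0)) = 2*(⅖ - 1/15*(-5)*5) = 2*(⅖ + 5/3) = 2*(31/15) = 62/15)
(1107 + 1823)/(4713 + t(6*4)) = (1107 + 1823)/(4713 + 62/15) = 2930/(70757/15) = 2930*(15/70757) = 43950/70757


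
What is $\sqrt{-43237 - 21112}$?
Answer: $i \sqrt{64349} \approx 253.67 i$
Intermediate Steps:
$\sqrt{-43237 - 21112} = \sqrt{-64349} = i \sqrt{64349}$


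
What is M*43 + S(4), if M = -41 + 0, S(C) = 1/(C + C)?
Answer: -14103/8 ≈ -1762.9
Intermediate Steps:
S(C) = 1/(2*C)
M = -41
M*43 + S(4) = -41*43 + (½)/4 = -1763 + (½)*(¼) = -1763 + ⅛ = -14103/8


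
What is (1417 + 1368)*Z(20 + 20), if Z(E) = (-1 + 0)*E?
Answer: -111400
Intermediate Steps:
Z(E) = -E
(1417 + 1368)*Z(20 + 20) = (1417 + 1368)*(-(20 + 20)) = 2785*(-1*40) = 2785*(-40) = -111400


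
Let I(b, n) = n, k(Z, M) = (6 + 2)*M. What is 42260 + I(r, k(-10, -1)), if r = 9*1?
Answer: 42252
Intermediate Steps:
r = 9
k(Z, M) = 8*M
42260 + I(r, k(-10, -1)) = 42260 + 8*(-1) = 42260 - 8 = 42252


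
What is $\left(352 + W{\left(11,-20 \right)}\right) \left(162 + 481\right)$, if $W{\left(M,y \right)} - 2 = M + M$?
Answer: $241768$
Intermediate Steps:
$W{\left(M,y \right)} = 2 + 2 M$ ($W{\left(M,y \right)} = 2 + \left(M + M\right) = 2 + 2 M$)
$\left(352 + W{\left(11,-20 \right)}\right) \left(162 + 481\right) = \left(352 + \left(2 + 2 \cdot 11\right)\right) \left(162 + 481\right) = \left(352 + \left(2 + 22\right)\right) 643 = \left(352 + 24\right) 643 = 376 \cdot 643 = 241768$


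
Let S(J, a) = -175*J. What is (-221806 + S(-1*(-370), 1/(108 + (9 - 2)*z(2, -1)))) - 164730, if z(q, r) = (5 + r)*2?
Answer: -451286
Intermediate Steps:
z(q, r) = 10 + 2*r
(-221806 + S(-1*(-370), 1/(108 + (9 - 2)*z(2, -1)))) - 164730 = (-221806 - (-175)*(-370)) - 164730 = (-221806 - 175*370) - 164730 = (-221806 - 64750) - 164730 = -286556 - 164730 = -451286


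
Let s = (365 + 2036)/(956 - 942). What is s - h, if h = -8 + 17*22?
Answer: -389/2 ≈ -194.50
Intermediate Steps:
s = 343/2 (s = 2401/14 = 2401*(1/14) = 343/2 ≈ 171.50)
h = 366 (h = -8 + 374 = 366)
s - h = 343/2 - 1*366 = 343/2 - 366 = -389/2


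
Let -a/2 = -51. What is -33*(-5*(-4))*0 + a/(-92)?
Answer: -51/46 ≈ -1.1087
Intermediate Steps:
a = 102 (a = -2*(-51) = 102)
-33*(-5*(-4))*0 + a/(-92) = -33*(-5*(-4))*0 + 102/(-92) = -660*0 + 102*(-1/92) = -33*0 - 51/46 = 0 - 51/46 = -51/46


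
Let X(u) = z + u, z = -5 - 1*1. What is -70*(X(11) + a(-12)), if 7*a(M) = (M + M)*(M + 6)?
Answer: -1790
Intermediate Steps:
z = -6 (z = -5 - 1 = -6)
a(M) = 2*M*(6 + M)/7 (a(M) = ((M + M)*(M + 6))/7 = ((2*M)*(6 + M))/7 = (2*M*(6 + M))/7 = 2*M*(6 + M)/7)
X(u) = -6 + u
-70*(X(11) + a(-12)) = -70*((-6 + 11) + (2/7)*(-12)*(6 - 12)) = -70*(5 + (2/7)*(-12)*(-6)) = -70*(5 + 144/7) = -70*179/7 = -1790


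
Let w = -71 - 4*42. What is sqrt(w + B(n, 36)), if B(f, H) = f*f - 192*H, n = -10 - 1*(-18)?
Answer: I*sqrt(7087) ≈ 84.184*I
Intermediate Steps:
n = 8 (n = -10 + 18 = 8)
B(f, H) = f**2 - 192*H
w = -239 (w = -71 - 168 = -239)
sqrt(w + B(n, 36)) = sqrt(-239 + (8**2 - 192*36)) = sqrt(-239 + (64 - 6912)) = sqrt(-239 - 6848) = sqrt(-7087) = I*sqrt(7087)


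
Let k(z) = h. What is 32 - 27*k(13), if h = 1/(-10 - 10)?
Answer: 667/20 ≈ 33.350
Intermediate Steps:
h = -1/20 (h = 1/(-20) = -1/20 ≈ -0.050000)
k(z) = -1/20
32 - 27*k(13) = 32 - 27*(-1/20) = 32 + 27/20 = 667/20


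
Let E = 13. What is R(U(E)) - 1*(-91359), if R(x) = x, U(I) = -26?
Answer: 91333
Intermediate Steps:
R(U(E)) - 1*(-91359) = -26 - 1*(-91359) = -26 + 91359 = 91333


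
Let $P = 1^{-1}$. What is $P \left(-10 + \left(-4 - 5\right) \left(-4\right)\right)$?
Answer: $26$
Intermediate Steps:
$P = 1$
$P \left(-10 + \left(-4 - 5\right) \left(-4\right)\right) = 1 \left(-10 + \left(-4 - 5\right) \left(-4\right)\right) = 1 \left(-10 - -36\right) = 1 \left(-10 + 36\right) = 1 \cdot 26 = 26$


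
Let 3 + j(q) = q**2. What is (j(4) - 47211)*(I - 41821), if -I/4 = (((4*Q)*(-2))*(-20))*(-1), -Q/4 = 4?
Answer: 2457175078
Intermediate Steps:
Q = -16 (Q = -4*4 = -16)
j(q) = -3 + q**2
I = -10240 (I = -4*((4*(-16))*(-2))*(-20)*(-1) = -4*-64*(-2)*(-20)*(-1) = -4*128*(-20)*(-1) = -(-10240)*(-1) = -4*2560 = -10240)
(j(4) - 47211)*(I - 41821) = ((-3 + 4**2) - 47211)*(-10240 - 41821) = ((-3 + 16) - 47211)*(-52061) = (13 - 47211)*(-52061) = -47198*(-52061) = 2457175078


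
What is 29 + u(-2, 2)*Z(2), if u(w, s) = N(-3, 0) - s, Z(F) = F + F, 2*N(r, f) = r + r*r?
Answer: 33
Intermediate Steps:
N(r, f) = r/2 + r**2/2 (N(r, f) = (r + r*r)/2 = (r + r**2)/2 = r/2 + r**2/2)
Z(F) = 2*F
u(w, s) = 3 - s (u(w, s) = (1/2)*(-3)*(1 - 3) - s = (1/2)*(-3)*(-2) - s = 3 - s)
29 + u(-2, 2)*Z(2) = 29 + (3 - 1*2)*(2*2) = 29 + (3 - 2)*4 = 29 + 1*4 = 29 + 4 = 33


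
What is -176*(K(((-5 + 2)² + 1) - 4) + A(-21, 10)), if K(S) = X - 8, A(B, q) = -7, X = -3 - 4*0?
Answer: 3168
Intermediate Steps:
X = -3 (X = -3 + 0 = -3)
K(S) = -11 (K(S) = -3 - 8 = -11)
-176*(K(((-5 + 2)² + 1) - 4) + A(-21, 10)) = -176*(-11 - 7) = -176*(-18) = 3168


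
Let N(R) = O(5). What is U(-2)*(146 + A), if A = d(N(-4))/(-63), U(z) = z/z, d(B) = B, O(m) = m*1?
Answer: 9193/63 ≈ 145.92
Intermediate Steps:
O(m) = m
N(R) = 5
U(z) = 1
A = -5/63 (A = 5/(-63) = 5*(-1/63) = -5/63 ≈ -0.079365)
U(-2)*(146 + A) = 1*(146 - 5/63) = 1*(9193/63) = 9193/63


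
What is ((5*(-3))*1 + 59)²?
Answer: 1936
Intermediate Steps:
((5*(-3))*1 + 59)² = (-15*1 + 59)² = (-15 + 59)² = 44² = 1936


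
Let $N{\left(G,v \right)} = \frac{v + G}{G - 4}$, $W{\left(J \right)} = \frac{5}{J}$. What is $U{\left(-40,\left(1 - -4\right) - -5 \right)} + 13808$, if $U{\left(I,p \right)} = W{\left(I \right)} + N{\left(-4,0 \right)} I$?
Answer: $\frac{110303}{8} \approx 13788.0$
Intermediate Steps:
$N{\left(G,v \right)} = \frac{G + v}{-4 + G}$
$U{\left(I,p \right)} = \frac{I}{2} + \frac{5}{I}$ ($U{\left(I,p \right)} = \frac{5}{I} + \frac{-4 + 0}{-4 - 4} I = \frac{5}{I} + \frac{1}{-8} \left(-4\right) I = \frac{5}{I} + \left(- \frac{1}{8}\right) \left(-4\right) I = \frac{5}{I} + \frac{I}{2} = \frac{I}{2} + \frac{5}{I}$)
$U{\left(-40,\left(1 - -4\right) - -5 \right)} + 13808 = \left(\frac{1}{2} \left(-40\right) + \frac{5}{-40}\right) + 13808 = \left(-20 + 5 \left(- \frac{1}{40}\right)\right) + 13808 = \left(-20 - \frac{1}{8}\right) + 13808 = - \frac{161}{8} + 13808 = \frac{110303}{8}$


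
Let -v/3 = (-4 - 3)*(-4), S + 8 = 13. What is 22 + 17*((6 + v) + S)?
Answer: -1219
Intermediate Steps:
S = 5 (S = -8 + 13 = 5)
v = -84 (v = -3*(-4 - 3)*(-4) = -(-21)*(-4) = -3*28 = -84)
22 + 17*((6 + v) + S) = 22 + 17*((6 - 84) + 5) = 22 + 17*(-78 + 5) = 22 + 17*(-73) = 22 - 1241 = -1219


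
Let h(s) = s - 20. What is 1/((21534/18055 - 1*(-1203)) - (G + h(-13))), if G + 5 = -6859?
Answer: 18055/146267034 ≈ 0.00012344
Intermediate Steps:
h(s) = -20 + s
G = -6864 (G = -5 - 6859 = -6864)
1/((21534/18055 - 1*(-1203)) - (G + h(-13))) = 1/((21534/18055 - 1*(-1203)) - (-6864 + (-20 - 13))) = 1/((21534*(1/18055) + 1203) - (-6864 - 33)) = 1/((21534/18055 + 1203) - 1*(-6897)) = 1/(21741699/18055 + 6897) = 1/(146267034/18055) = 18055/146267034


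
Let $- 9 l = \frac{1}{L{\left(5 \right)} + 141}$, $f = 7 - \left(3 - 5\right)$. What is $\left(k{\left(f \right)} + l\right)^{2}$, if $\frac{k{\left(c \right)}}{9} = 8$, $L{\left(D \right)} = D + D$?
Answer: $\frac{9574035409}{1846881} \approx 5183.9$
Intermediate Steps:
$L{\left(D \right)} = 2 D$
$f = 9$ ($f = 7 - \left(3 - 5\right) = 7 - -2 = 7 + 2 = 9$)
$k{\left(c \right)} = 72$ ($k{\left(c \right)} = 9 \cdot 8 = 72$)
$l = - \frac{1}{1359}$ ($l = - \frac{1}{9 \left(2 \cdot 5 + 141\right)} = - \frac{1}{9 \left(10 + 141\right)} = - \frac{1}{9 \cdot 151} = \left(- \frac{1}{9}\right) \frac{1}{151} = - \frac{1}{1359} \approx -0.00073584$)
$\left(k{\left(f \right)} + l\right)^{2} = \left(72 - \frac{1}{1359}\right)^{2} = \left(\frac{97847}{1359}\right)^{2} = \frac{9574035409}{1846881}$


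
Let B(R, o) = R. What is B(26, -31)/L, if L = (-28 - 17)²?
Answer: 26/2025 ≈ 0.012840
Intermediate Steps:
L = 2025 (L = (-45)² = 2025)
B(26, -31)/L = 26/2025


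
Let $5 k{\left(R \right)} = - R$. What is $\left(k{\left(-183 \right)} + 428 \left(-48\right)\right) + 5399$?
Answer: $- \frac{75542}{5} \approx -15108.0$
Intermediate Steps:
$k{\left(R \right)} = - \frac{R}{5}$ ($k{\left(R \right)} = \frac{\left(-1\right) R}{5} = - \frac{R}{5}$)
$\left(k{\left(-183 \right)} + 428 \left(-48\right)\right) + 5399 = \left(\left(- \frac{1}{5}\right) \left(-183\right) + 428 \left(-48\right)\right) + 5399 = \left(\frac{183}{5} - 20544\right) + 5399 = - \frac{102537}{5} + 5399 = - \frac{75542}{5}$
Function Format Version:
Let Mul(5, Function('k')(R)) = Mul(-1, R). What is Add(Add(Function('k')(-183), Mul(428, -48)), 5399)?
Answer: Rational(-75542, 5) ≈ -15108.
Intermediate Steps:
Function('k')(R) = Mul(Rational(-1, 5), R) (Function('k')(R) = Mul(Rational(1, 5), Mul(-1, R)) = Mul(Rational(-1, 5), R))
Add(Add(Function('k')(-183), Mul(428, -48)), 5399) = Add(Add(Mul(Rational(-1, 5), -183), Mul(428, -48)), 5399) = Add(Add(Rational(183, 5), -20544), 5399) = Add(Rational(-102537, 5), 5399) = Rational(-75542, 5)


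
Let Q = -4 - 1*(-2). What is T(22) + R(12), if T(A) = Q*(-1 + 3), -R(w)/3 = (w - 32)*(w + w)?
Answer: 1436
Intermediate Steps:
Q = -2 (Q = -4 + 2 = -2)
R(w) = -6*w*(-32 + w) (R(w) = -3*(w - 32)*(w + w) = -3*(-32 + w)*2*w = -6*w*(-32 + w))
T(A) = -4 (T(A) = -2*(-1 + 3) = -2*2 = -4)
T(22) + R(12) = -4 + 6*12*(32 - 1*12) = -4 + 6*12*(32 - 12) = -4 + 6*12*20 = -4 + 1440 = 1436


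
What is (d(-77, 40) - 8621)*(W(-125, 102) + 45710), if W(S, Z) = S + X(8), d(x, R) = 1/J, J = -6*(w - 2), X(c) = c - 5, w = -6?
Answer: -1572052793/4 ≈ -3.9301e+8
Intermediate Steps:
X(c) = -5 + c
J = 48 (J = -6*(-6 - 2) = -6*(-8) = 48)
d(x, R) = 1/48
W(S, Z) = 3 + S (W(S, Z) = S + (-5 + 8) = S + 3 = 3 + S)
(d(-77, 40) - 8621)*(W(-125, 102) + 45710) = (1/48 - 8621)*((3 - 125) + 45710) = -413807*(-122 + 45710)/48 = -413807/48*45588 = -1572052793/4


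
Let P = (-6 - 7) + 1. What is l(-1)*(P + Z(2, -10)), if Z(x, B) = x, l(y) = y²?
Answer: -10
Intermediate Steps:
P = -12 (P = -13 + 1 = -12)
l(-1)*(P + Z(2, -10)) = (-1)²*(-12 + 2) = 1*(-10) = -10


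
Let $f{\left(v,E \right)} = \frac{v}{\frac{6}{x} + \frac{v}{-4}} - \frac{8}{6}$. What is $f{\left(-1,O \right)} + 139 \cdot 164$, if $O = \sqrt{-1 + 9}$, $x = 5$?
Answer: $\frac{1983076}{87} \approx 22794.0$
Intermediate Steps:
$O = 2 \sqrt{2}$ ($O = \sqrt{8} = 2 \sqrt{2} \approx 2.8284$)
$f{\left(v,E \right)} = - \frac{4}{3} + \frac{v}{\frac{6}{5} - \frac{v}{4}}$ ($f{\left(v,E \right)} = \frac{v}{\frac{6}{5} + \frac{v}{-4}} - \frac{8}{6} = \frac{v}{6 \cdot \frac{1}{5} + v \left(- \frac{1}{4}\right)} - \frac{4}{3} = \frac{v}{\frac{6}{5} - \frac{v}{4}} - \frac{4}{3} = - \frac{4}{3} + \frac{v}{\frac{6}{5} - \frac{v}{4}}$)
$f{\left(-1,O \right)} + 139 \cdot 164 = \frac{16 \left(6 - -5\right)}{3 \left(-24 + 5 \left(-1\right)\right)} + 139 \cdot 164 = \frac{16 \left(6 + 5\right)}{3 \left(-24 - 5\right)} + 22796 = \frac{16}{3} \frac{1}{-29} \cdot 11 + 22796 = \frac{16}{3} \left(- \frac{1}{29}\right) 11 + 22796 = - \frac{176}{87} + 22796 = \frac{1983076}{87}$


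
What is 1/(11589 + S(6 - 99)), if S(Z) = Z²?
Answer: 1/20238 ≈ 4.9412e-5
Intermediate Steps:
1/(11589 + S(6 - 99)) = 1/(11589 + (6 - 99)²) = 1/(11589 + (-93)²) = 1/(11589 + 8649) = 1/20238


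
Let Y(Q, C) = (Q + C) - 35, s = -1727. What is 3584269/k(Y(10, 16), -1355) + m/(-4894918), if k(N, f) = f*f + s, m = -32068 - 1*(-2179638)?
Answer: 6802709744541/4489369148782 ≈ 1.5153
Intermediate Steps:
Y(Q, C) = -35 + C + Q (Y(Q, C) = (C + Q) - 35 = -35 + C + Q)
m = 2147570 (m = -32068 + 2179638 = 2147570)
k(N, f) = -1727 + f² (k(N, f) = f*f - 1727 = f² - 1727 = -1727 + f²)
3584269/k(Y(10, 16), -1355) + m/(-4894918) = 3584269/(-1727 + (-1355)²) + 2147570/(-4894918) = 3584269/(-1727 + 1836025) + 2147570*(-1/4894918) = 3584269/1834298 - 1073785/2447459 = 6802709744541/4489369148782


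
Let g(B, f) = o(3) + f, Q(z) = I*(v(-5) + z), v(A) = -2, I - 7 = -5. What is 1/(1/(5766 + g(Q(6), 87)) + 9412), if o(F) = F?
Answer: 5856/55116673 ≈ 0.00010625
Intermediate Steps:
I = 2 (I = 7 - 5 = 2)
Q(z) = -4 + 2*z (Q(z) = 2*(-2 + z) = -4 + 2*z)
g(B, f) = 3 + f
1/(1/(5766 + g(Q(6), 87)) + 9412) = 1/(1/(5766 + (3 + 87)) + 9412) = 1/(1/(5766 + 90) + 9412) = 1/(1/5856 + 9412) = 1/(55116673/5856) = 5856/55116673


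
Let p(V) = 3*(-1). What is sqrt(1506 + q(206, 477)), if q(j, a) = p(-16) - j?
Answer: sqrt(1297) ≈ 36.014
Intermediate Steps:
p(V) = -3
q(j, a) = -3 - j
sqrt(1506 + q(206, 477)) = sqrt(1506 + (-3 - 1*206)) = sqrt(1506 + (-3 - 206)) = sqrt(1506 - 209) = sqrt(1297)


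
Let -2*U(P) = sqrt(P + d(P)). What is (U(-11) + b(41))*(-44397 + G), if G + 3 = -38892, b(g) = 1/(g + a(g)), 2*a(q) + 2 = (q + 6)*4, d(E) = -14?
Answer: -41646/67 + 208230*I ≈ -621.58 + 2.0823e+5*I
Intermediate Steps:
a(q) = 11 + 2*q (a(q) = -1 + ((q + 6)*4)/2 = -1 + ((6 + q)*4)/2 = -1 + (24 + 4*q)/2 = -1 + (12 + 2*q) = 11 + 2*q)
b(g) = 1/(11 + 3*g) (b(g) = 1/(g + (11 + 2*g)) = 1/(11 + 3*g))
U(P) = -sqrt(-14 + P)/2 (U(P) = -sqrt(P - 14)/2 = -sqrt(-14 + P)/2)
G = -38895 (G = -3 - 38892 = -38895)
(U(-11) + b(41))*(-44397 + G) = (-sqrt(-14 - 11)/2 + 1/(11 + 3*41))*(-44397 - 38895) = (-5*I/2 + 1/(11 + 123))*(-83292) = (-5*I/2 + 1/134)*(-83292) = (1/134 - 5*I/2)*(-83292) = -41646/67 + 208230*I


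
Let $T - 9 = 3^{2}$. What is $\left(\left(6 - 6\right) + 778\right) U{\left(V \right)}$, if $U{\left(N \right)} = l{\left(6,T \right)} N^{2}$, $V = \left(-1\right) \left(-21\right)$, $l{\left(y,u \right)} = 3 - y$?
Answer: $-1029294$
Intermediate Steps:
$T = 18$ ($T = 9 + 3^{2} = 9 + 9 = 18$)
$V = 21$
$U{\left(N \right)} = - 3 N^{2}$ ($U{\left(N \right)} = \left(3 - 6\right) N^{2} = - 3 N^{2}$)
$\left(\left(6 - 6\right) + 778\right) U{\left(V \right)} = \left(\left(6 - 6\right) + 778\right) \left(- 3 \cdot 21^{2}\right) = \left(\left(6 - 6\right) + 778\right) \left(\left(-3\right) 441\right) = \left(0 + 778\right) \left(-1323\right) = 778 \left(-1323\right) = -1029294$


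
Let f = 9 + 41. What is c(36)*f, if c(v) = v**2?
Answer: 64800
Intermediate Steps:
f = 50
c(36)*f = 36**2*50 = 1296*50 = 64800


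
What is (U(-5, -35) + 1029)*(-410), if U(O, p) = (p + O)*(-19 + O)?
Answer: -815490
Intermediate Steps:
U(O, p) = (-19 + O)*(O + p) (U(O, p) = (O + p)*(-19 + O) = (-19 + O)*(O + p))
(U(-5, -35) + 1029)*(-410) = (((-5)² - 19*(-5) - 19*(-35) - 5*(-35)) + 1029)*(-410) = ((25 + 95 + 665 + 175) + 1029)*(-410) = (960 + 1029)*(-410) = 1989*(-410) = -815490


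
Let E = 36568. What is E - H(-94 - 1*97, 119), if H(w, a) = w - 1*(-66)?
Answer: 36693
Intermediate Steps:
H(w, a) = 66 + w (H(w, a) = w + 66 = 66 + w)
E - H(-94 - 1*97, 119) = 36568 - (66 + (-94 - 1*97)) = 36568 - (66 + (-94 - 97)) = 36568 - (66 - 191) = 36568 - 1*(-125) = 36568 + 125 = 36693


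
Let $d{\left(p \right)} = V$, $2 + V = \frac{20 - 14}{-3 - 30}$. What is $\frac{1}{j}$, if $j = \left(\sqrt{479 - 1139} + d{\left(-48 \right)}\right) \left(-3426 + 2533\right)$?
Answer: $\frac{22}{5985779} + \frac{121 i \sqrt{165}}{35914674} \approx 3.6754 \cdot 10^{-6} + 4.3277 \cdot 10^{-5} i$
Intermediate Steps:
$V = - \frac{24}{11}$ ($V = -2 + \frac{20 - 14}{-3 - 30} = -2 + \frac{6}{-3 - 30} = -2 + \frac{6}{-33} = -2 + 6 \left(- \frac{1}{33}\right) = -2 - \frac{2}{11} = - \frac{24}{11} \approx -2.1818$)
$d{\left(p \right)} = - \frac{24}{11}$
$j = \frac{21432}{11} - 1786 i \sqrt{165}$ ($j = \left(\sqrt{479 - 1139} - \frac{24}{11}\right) \left(-3426 + 2533\right) = \left(\sqrt{-660} - \frac{24}{11}\right) \left(-893\right) = \left(2 i \sqrt{165} - \frac{24}{11}\right) \left(-893\right) = \left(- \frac{24}{11} + 2 i \sqrt{165}\right) \left(-893\right) = \frac{21432}{11} - 1786 i \sqrt{165} \approx 1948.4 - 22942.0 i$)
$\frac{1}{j} = \frac{1}{\frac{21432}{11} - 1786 i \sqrt{165}}$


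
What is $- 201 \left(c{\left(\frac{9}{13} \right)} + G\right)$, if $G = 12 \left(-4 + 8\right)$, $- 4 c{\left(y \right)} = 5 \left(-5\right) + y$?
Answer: $- \frac{141303}{13} \approx -10869.0$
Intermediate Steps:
$c{\left(y \right)} = \frac{25}{4} - \frac{y}{4}$ ($c{\left(y \right)} = - \frac{5 \left(-5\right) + y}{4} = - \frac{-25 + y}{4} = \frac{25}{4} - \frac{y}{4}$)
$G = 48$ ($G = 12 \cdot 4 = 48$)
$- 201 \left(c{\left(\frac{9}{13} \right)} + G\right) = - 201 \left(\left(\frac{25}{4} - \frac{9 \cdot \frac{1}{13}}{4}\right) + 48\right) = - 201 \left(\left(\frac{25}{4} - \frac{9}{52}\right) + 48\right) = - 201 \left(\frac{79}{13} + 48\right) = \left(-201\right) \frac{703}{13} = - \frac{141303}{13}$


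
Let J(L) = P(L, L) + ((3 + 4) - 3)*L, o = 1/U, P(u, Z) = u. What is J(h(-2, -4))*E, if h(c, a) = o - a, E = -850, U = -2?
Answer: -14875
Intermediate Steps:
o = -½ (o = 1/(-2) = -½ ≈ -0.50000)
h(c, a) = -½ - a
J(L) = 5*L (J(L) = L + ((3 + 4) - 3)*L = L + (7 - 3)*L = L + 4*L = 5*L)
J(h(-2, -4))*E = (5*(-½ - 1*(-4)))*(-850) = (5*(-½ + 4))*(-850) = (5*(7/2))*(-850) = (35/2)*(-850) = -14875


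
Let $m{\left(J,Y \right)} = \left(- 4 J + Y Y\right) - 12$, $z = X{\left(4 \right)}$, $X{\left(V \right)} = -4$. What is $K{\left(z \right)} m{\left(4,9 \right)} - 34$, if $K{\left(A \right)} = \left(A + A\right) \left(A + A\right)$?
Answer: $3358$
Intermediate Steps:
$z = -4$
$K{\left(A \right)} = 4 A^{2}$ ($K{\left(A \right)} = 2 A 2 A = 4 A^{2}$)
$m{\left(J,Y \right)} = -12 + Y^{2} - 4 J$ ($m{\left(J,Y \right)} = \left(- 4 J + Y^{2}\right) - 12 = \left(Y^{2} - 4 J\right) - 12 = -12 + Y^{2} - 4 J$)
$K{\left(z \right)} m{\left(4,9 \right)} - 34 = 4 \left(-4\right)^{2} \left(-12 + 9^{2} - 16\right) - 34 = 4 \cdot 16 \left(-12 + 81 - 16\right) - 34 = 64 \cdot 53 - 34 = 3392 - 34 = 3358$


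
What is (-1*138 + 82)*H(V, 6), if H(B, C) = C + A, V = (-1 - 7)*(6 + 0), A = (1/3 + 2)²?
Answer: -5768/9 ≈ -640.89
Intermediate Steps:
A = 49/9 (A = (1*(⅓) + 2)² = (⅓ + 2)² = (7/3)² = 49/9 ≈ 5.4444)
V = -48 (V = -8*6 = -48)
H(B, C) = 49/9 + C (H(B, C) = C + 49/9 = 49/9 + C)
(-1*138 + 82)*H(V, 6) = (-1*138 + 82)*(49/9 + 6) = (-138 + 82)*(103/9) = -56*103/9 = -5768/9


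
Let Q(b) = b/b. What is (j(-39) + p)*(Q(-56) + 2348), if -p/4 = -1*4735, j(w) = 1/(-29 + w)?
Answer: 3025321731/68 ≈ 4.4490e+7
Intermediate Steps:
Q(b) = 1
p = 18940 (p = -(-4)*4735 = -4*(-4735) = 18940)
(j(-39) + p)*(Q(-56) + 2348) = (1/(-29 - 39) + 18940)*(1 + 2348) = (1/(-68) + 18940)*2349 = (-1/68 + 18940)*2349 = (1287919/68)*2349 = 3025321731/68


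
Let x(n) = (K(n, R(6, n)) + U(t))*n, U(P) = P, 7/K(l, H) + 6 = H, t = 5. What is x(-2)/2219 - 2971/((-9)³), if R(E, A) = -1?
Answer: 6586817/1617651 ≈ 4.0718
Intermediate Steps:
K(l, H) = 7/(-6 + H)
x(n) = 4*n (x(n) = (7/(-6 - 1) + 5)*n = (7/(-7) + 5)*n = (7*(-⅐) + 5)*n = (-1 + 5)*n = 4*n)
x(-2)/2219 - 2971/((-9)³) = (4*(-2))/2219 - 2971/((-9)³) = -8*1/2219 - 2971/(-729) = -8/2219 - 2971*(-1/729) = -8/2219 + 2971/729 = 6586817/1617651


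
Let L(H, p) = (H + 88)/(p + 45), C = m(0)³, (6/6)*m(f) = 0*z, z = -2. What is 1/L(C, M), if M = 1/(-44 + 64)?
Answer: 901/1760 ≈ 0.51193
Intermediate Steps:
m(f) = 0 (m(f) = 0*(-2) = 0)
C = 0 (C = 0³ = 0)
M = 1/20 ≈ 0.050000
L(H, p) = (88 + H)/(45 + p)
1/L(C, M) = 1/((88 + 0)/(45 + 1/20)) = 1/(88/(901/20)) = 1/((20/901)*88) = 1/(1760/901) = 901/1760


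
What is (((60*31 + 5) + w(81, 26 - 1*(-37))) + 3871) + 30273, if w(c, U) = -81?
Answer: 35928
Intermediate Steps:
(((60*31 + 5) + w(81, 26 - 1*(-37))) + 3871) + 30273 = (((60*31 + 5) - 81) + 3871) + 30273 = (((1860 + 5) - 81) + 3871) + 30273 = ((1865 - 81) + 3871) + 30273 = (1784 + 3871) + 30273 = 5655 + 30273 = 35928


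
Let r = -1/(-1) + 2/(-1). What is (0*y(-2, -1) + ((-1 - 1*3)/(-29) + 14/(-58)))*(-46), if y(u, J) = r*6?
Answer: 138/29 ≈ 4.7586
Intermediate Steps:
r = -1 (r = -1*(-1) + 2*(-1) = 1 - 2 = -1)
y(u, J) = -6 (y(u, J) = -1*6 = -6)
(0*y(-2, -1) + ((-1 - 1*3)/(-29) + 14/(-58)))*(-46) = (0*(-6) + ((-1 - 1*3)/(-29) + 14/(-58)))*(-46) = (0 + ((-1 - 3)*(-1/29) + 14*(-1/58)))*(-46) = (0 + (-4*(-1/29) - 7/29))*(-46) = (0 + (4/29 - 7/29))*(-46) = (0 - 3/29)*(-46) = -3/29*(-46) = 138/29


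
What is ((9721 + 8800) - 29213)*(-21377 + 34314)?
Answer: -138322404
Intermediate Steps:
((9721 + 8800) - 29213)*(-21377 + 34314) = (18521 - 29213)*12937 = -10692*12937 = -138322404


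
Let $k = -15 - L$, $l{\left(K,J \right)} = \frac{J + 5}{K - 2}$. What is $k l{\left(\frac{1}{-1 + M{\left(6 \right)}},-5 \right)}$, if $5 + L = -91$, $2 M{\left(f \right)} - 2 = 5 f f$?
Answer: $0$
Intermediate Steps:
$M{\left(f \right)} = 1 + \frac{5 f^{2}}{2}$ ($M{\left(f \right)} = 1 + \frac{5 f f}{2} = 1 + \frac{5 f^{2}}{2}$)
$L = -96$ ($L = -5 - 91 = -96$)
$l{\left(K,J \right)} = \frac{5 + J}{-2 + K}$
$k = 81$ ($k = -15 - -96 = -15 + 96 = 81$)
$k l{\left(\frac{1}{-1 + M{\left(6 \right)}},-5 \right)} = 81 \frac{5 - 5}{-2 + \frac{1}{-1 + \left(1 + \frac{5 \cdot 6^{2}}{2}\right)}} = 81 \frac{1}{-2 + \frac{1}{-1 + \left(1 + \frac{5}{2} \cdot 36\right)}} 0 = 81 \frac{1}{-2 + \frac{1}{-1 + \left(1 + 90\right)}} 0 = 81 \frac{1}{-2 + \frac{1}{-1 + 91}} \cdot 0 = 81 \frac{1}{-2 + \frac{1}{90}} \cdot 0 = 81 \frac{1}{- \frac{179}{90}} \cdot 0 = 81 \left(\left(- \frac{90}{179}\right) 0\right) = 81 \cdot 0 = 0$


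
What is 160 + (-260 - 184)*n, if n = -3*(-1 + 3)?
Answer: 2824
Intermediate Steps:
n = -6 (n = -3*2 = -6)
160 + (-260 - 184)*n = 160 + (-260 - 184)*(-6) = 160 - 444*(-6) = 160 + 2664 = 2824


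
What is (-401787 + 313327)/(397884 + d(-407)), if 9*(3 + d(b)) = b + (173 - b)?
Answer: -398070/1790551 ≈ -0.22232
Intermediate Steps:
d(b) = 146/9 (d(b) = -3 + (b + (173 - b))/9 = -3 + (⅑)*173 = -3 + 173/9 = 146/9)
(-401787 + 313327)/(397884 + d(-407)) = (-401787 + 313327)/(397884 + 146/9) = -88460/3581102/9 = -88460*9/3581102 = -398070/1790551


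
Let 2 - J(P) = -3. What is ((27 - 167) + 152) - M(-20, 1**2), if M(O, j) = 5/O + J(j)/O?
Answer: 25/2 ≈ 12.500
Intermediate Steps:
J(P) = 5 (J(P) = 2 - 1*(-3) = 2 + 3 = 5)
M(O, j) = 10/O (M(O, j) = 5/O + 5/O = 10/O)
((27 - 167) + 152) - M(-20, 1**2) = ((27 - 167) + 152) - 10/(-20) = (-140 + 152) - 10*(-1)/20 = 12 - 1*(-1/2) = 12 + 1/2 = 25/2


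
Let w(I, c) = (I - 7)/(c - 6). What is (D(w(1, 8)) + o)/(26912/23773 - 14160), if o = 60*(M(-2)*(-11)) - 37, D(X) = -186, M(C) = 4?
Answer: 68062099/336598768 ≈ 0.20221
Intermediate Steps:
w(I, c) = (-7 + I)/(-6 + c)
o = -2677 (o = 60*(4*(-11)) - 37 = 60*(-44) - 37 = -2640 - 37 = -2677)
(D(w(1, 8)) + o)/(26912/23773 - 14160) = (-186 - 2677)/(26912/23773 - 14160) = -2863/(26912*(1/23773) - 14160) = -2863/(26912/23773 - 14160) = -2863/(-336598768/23773) = -2863*(-23773/336598768) = 68062099/336598768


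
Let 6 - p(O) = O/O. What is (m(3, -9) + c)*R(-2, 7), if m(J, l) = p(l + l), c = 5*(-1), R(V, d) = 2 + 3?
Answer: 0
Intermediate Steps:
R(V, d) = 5
p(O) = 5 (p(O) = 6 - O/O = 6 - 1*1 = 6 - 1 = 5)
c = -5
m(J, l) = 5
(m(3, -9) + c)*R(-2, 7) = (5 - 5)*5 = 0*5 = 0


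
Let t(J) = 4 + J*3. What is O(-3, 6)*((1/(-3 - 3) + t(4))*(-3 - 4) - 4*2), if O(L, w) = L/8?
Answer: 713/16 ≈ 44.563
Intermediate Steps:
O(L, w) = L/8 (O(L, w) = L*(⅛) = L/8)
t(J) = 4 + 3*J
O(-3, 6)*((1/(-3 - 3) + t(4))*(-3 - 4) - 4*2) = ((⅛)*(-3))*((1/(-3 - 3) + (4 + 3*4))*(-3 - 4) - 4*2) = -3*((1/(-6) + (4 + 12))*(-7) - 8)/8 = -3*((-⅙ + 16)*(-7) - 8)/8 = -3*((95/6)*(-7) - 8)/8 = -3*(-665/6 - 8)/8 = -3/8*(-713/6) = 713/16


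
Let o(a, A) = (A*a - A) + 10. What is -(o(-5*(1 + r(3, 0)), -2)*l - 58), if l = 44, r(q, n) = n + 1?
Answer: -1350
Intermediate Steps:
r(q, n) = 1 + n
o(a, A) = 10 - A + A*a (o(a, A) = (-A + A*a) + 10 = 10 - A + A*a)
-(o(-5*(1 + r(3, 0)), -2)*l - 58) = -((10 - 1*(-2) - (-10)*(1 + (1 + 0)))*44 - 58) = -((10 + 2 - (-10)*(1 + 1))*44 - 58) = -((10 + 2 - (-10)*2)*44 - 58) = -((10 + 2 - 2*(-10))*44 - 58) = -((10 + 2 + 20)*44 - 58) = -(32*44 - 58) = -(1408 - 58) = -1*1350 = -1350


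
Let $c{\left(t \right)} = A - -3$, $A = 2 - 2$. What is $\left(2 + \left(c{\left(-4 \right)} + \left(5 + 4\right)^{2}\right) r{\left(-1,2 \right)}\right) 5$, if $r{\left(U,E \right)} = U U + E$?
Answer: $1270$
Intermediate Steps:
$A = 0$ ($A = 2 - 2 = 0$)
$r{\left(U,E \right)} = E + U^{2}$ ($r{\left(U,E \right)} = U^{2} + E = E + U^{2}$)
$c{\left(t \right)} = 3$ ($c{\left(t \right)} = 0 - -3 = 0 + 3 = 3$)
$\left(2 + \left(c{\left(-4 \right)} + \left(5 + 4\right)^{2}\right) r{\left(-1,2 \right)}\right) 5 = \left(2 + \left(3 + \left(5 + 4\right)^{2}\right) \left(2 + \left(-1\right)^{2}\right)\right) 5 = \left(2 + \left(3 + 9^{2}\right) \left(2 + 1\right)\right) 5 = \left(2 + \left(3 + 81\right) 3\right) 5 = \left(2 + 84 \cdot 3\right) 5 = \left(2 + 252\right) 5 = 254 \cdot 5 = 1270$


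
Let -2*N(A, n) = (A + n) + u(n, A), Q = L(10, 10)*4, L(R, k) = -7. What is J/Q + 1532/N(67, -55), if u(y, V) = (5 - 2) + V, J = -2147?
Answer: 45131/1148 ≈ 39.313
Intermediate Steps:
u(y, V) = 3 + V
Q = -28 (Q = -7*4 = -28)
N(A, n) = -3/2 - A - n/2 (N(A, n) = -((A + n) + (3 + A))/2 = -(3 + n + 2*A)/2 = -3/2 - A - n/2)
J/Q + 1532/N(67, -55) = -2147/(-28) + 1532/(-3/2 - 1*67 - 1/2*(-55)) = -2147*(-1/28) + 1532/(-3/2 - 67 + 55/2) = 2147/28 + 1532/(-41) = 2147/28 + 1532*(-1/41) = 2147/28 - 1532/41 = 45131/1148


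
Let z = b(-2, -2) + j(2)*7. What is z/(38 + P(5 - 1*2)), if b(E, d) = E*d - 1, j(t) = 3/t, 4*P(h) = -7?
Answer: 54/145 ≈ 0.37241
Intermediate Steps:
P(h) = -7/4 (P(h) = (¼)*(-7) = -7/4)
b(E, d) = -1 + E*d
z = 27/2 (z = (-1 - 2*(-2)) + (3/2)*7 = (-1 + 4) + (3*(½))*7 = 3 + (3/2)*7 = 3 + 21/2 = 27/2 ≈ 13.500)
z/(38 + P(5 - 1*2)) = (27/2)/(38 - 7/4) = (27/2)/(145/4) = (4/145)*(27/2) = 54/145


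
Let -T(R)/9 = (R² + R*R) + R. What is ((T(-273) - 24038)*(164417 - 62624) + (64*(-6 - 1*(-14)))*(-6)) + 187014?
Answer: -138754159737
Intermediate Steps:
T(R) = -18*R² - 9*R (T(R) = -9*((R² + R*R) + R) = -9*((R² + R²) + R) = -9*(2*R² + R) = -9*(R + 2*R²) = -18*R² - 9*R)
((T(-273) - 24038)*(164417 - 62624) + (64*(-6 - 1*(-14)))*(-6)) + 187014 = ((-9*(-273)*(1 + 2*(-273)) - 24038)*(164417 - 62624) + (64*(-6 - 1*(-14)))*(-6)) + 187014 = ((-9*(-273)*(1 - 546) - 24038)*101793 + (64*(-6 + 14))*(-6)) + 187014 = ((-9*(-273)*(-545) - 24038)*101793 + (64*8)*(-6)) + 187014 = ((-1339065 - 24038)*101793 + 512*(-6)) + 187014 = (-1363103*101793 - 3072) + 187014 = (-138754343679 - 3072) + 187014 = -138754346751 + 187014 = -138754159737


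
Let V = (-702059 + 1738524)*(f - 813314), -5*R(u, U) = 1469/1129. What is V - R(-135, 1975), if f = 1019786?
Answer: 1208035653356069/5645 ≈ 2.1400e+11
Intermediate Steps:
R(u, U) = -1469/5645 (R(u, U) = -1469/(5*1129) = -⅕*1469/1129 = -1469/5645)
V = 214001001480 (V = (-702059 + 1738524)*(1019786 - 813314) = 1036465*206472 = 214001001480)
V - R(-135, 1975) = 214001001480 - 1*(-1469/5645) = 214001001480 + 1469/5645 = 1208035653356069/5645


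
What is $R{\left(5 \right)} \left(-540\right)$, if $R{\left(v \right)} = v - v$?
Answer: $0$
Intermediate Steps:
$R{\left(v \right)} = 0$
$R{\left(5 \right)} \left(-540\right) = 0 \left(-540\right) = 0$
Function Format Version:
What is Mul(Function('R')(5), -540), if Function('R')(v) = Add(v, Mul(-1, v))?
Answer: 0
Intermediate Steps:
Function('R')(v) = 0
Mul(Function('R')(5), -540) = Mul(0, -540) = 0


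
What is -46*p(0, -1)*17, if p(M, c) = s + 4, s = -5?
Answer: 782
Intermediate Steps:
p(M, c) = -1 (p(M, c) = -5 + 4 = -1)
-46*p(0, -1)*17 = -46*(-1)*17 = 46*17 = 782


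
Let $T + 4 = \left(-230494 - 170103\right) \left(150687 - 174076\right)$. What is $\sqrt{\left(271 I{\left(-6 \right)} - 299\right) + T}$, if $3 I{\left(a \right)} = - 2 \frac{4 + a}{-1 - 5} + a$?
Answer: $\frac{5 \sqrt{3373042438}}{3} \approx 96797.0$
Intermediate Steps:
$I{\left(a \right)} = \frac{4}{9} + \frac{4 a}{9}$ ($I{\left(a \right)} = \frac{- 2 \frac{4 + a}{-1 - 5} + a}{3} = \frac{- 2 \frac{4 + a}{-6} + a}{3} = \frac{- 2 \left(4 + a\right) \left(- \frac{1}{6}\right) + a}{3} = \frac{- 2 \left(- \frac{2}{3} - \frac{a}{6}\right) + a}{3} = \frac{\left(\frac{4}{3} + \frac{a}{3}\right) + a}{3} = \frac{\frac{4}{3} + \frac{4 a}{3}}{3} = \frac{4}{9} + \frac{4 a}{9}$)
$T = 9369563229$ ($T = -4 + \left(-230494 - 170103\right) \left(150687 - 174076\right) = -4 - -9369563233 = -4 + 9369563233 = 9369563229$)
$\sqrt{\left(271 I{\left(-6 \right)} - 299\right) + T} = \sqrt{\left(271 \left(\frac{4}{9} + \frac{4}{9} \left(-6\right)\right) - 299\right) + 9369563229} = \sqrt{\left(271 \left(\frac{4}{9} - \frac{8}{3}\right) - 299\right) + 9369563229} = \sqrt{\left(271 \left(- \frac{20}{9}\right) - 299\right) + 9369563229} = \sqrt{\left(- \frac{5420}{9} - 299\right) + 9369563229} = \sqrt{- \frac{8111}{9} + 9369563229} = \sqrt{\frac{84326060950}{9}} = \frac{5 \sqrt{3373042438}}{3}$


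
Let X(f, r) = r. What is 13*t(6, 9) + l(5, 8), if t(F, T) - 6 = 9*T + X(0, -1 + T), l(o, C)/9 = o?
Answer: 1280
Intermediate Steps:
l(o, C) = 9*o
t(F, T) = 5 + 10*T (t(F, T) = 6 + (9*T + (-1 + T)) = 6 + (-1 + 10*T) = 5 + 10*T)
13*t(6, 9) + l(5, 8) = 13*(5 + 10*9) + 9*5 = 13*(5 + 90) + 45 = 13*95 + 45 = 1235 + 45 = 1280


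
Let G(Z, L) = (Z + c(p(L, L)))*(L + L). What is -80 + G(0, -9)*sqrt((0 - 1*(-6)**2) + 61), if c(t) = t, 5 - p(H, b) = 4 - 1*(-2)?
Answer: 10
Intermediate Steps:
p(H, b) = -1 (p(H, b) = 5 - (4 - 1*(-2)) = 5 - (4 + 2) = 5 - 1*6 = 5 - 6 = -1)
G(Z, L) = 2*L*(-1 + Z) (G(Z, L) = (Z - 1)*(L + L) = (-1 + Z)*(2*L) = 2*L*(-1 + Z))
-80 + G(0, -9)*sqrt((0 - 1*(-6)**2) + 61) = -80 + (2*(-9)*(-1 + 0))*sqrt((0 - 1*(-6)**2) + 61) = -80 + (2*(-9)*(-1))*sqrt((0 - 1*36) + 61) = -80 + 18*sqrt((0 - 36) + 61) = -80 + 18*sqrt(-36 + 61) = -80 + 18*sqrt(25) = -80 + 18*5 = -80 + 90 = 10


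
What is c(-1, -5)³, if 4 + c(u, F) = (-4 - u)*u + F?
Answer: -216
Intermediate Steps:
c(u, F) = -4 + F + u*(-4 - u) (c(u, F) = -4 + ((-4 - u)*u + F) = -4 + (u*(-4 - u) + F) = -4 + (F + u*(-4 - u)) = -4 + F + u*(-4 - u))
c(-1, -5)³ = (-4 - 5 - 1*(-1)² - 4*(-1))³ = (-4 - 5 - 1*1 + 4)³ = (-4 - 5 - 1 + 4)³ = (-6)³ = -216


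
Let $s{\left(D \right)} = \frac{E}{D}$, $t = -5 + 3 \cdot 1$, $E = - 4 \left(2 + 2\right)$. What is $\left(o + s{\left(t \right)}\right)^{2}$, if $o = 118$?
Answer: $15876$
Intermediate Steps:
$E = -16$ ($E = \left(-4\right) 4 = -16$)
$t = -2$ ($t = -5 + 3 = -2$)
$s{\left(D \right)} = - \frac{16}{D}$
$\left(o + s{\left(t \right)}\right)^{2} = \left(118 - \frac{16}{-2}\right)^{2} = \left(118 - -8\right)^{2} = \left(118 + 8\right)^{2} = 126^{2} = 15876$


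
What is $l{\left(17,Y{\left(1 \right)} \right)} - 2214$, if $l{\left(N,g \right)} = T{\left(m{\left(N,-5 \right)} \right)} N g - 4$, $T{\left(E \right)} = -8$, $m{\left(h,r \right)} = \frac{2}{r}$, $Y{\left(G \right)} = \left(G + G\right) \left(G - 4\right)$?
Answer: $-1402$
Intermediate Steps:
$Y{\left(G \right)} = 2 G \left(-4 + G\right)$
$l{\left(N,g \right)} = -4 - 8 N g$ ($l{\left(N,g \right)} = - 8 N g - 4 = -4 - 8 N g$)
$l{\left(17,Y{\left(1 \right)} \right)} - 2214 = \left(-4 - 136 \cdot 2 \cdot 1 \left(-4 + 1\right)\right) - 2214 = \left(-4 - 136 \cdot 2 \cdot 1 \left(-3\right)\right) - 2214 = \left(-4 - 136 \left(-6\right)\right) - 2214 = \left(-4 + 816\right) - 2214 = 812 - 2214 = -1402$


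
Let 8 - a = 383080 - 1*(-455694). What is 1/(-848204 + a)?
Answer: -1/1686970 ≈ -5.9278e-7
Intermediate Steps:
a = -838766 (a = 8 - (383080 - 1*(-455694)) = 8 - (383080 + 455694) = 8 - 1*838774 = 8 - 838774 = -838766)
1/(-848204 + a) = 1/(-848204 - 838766) = 1/(-1686970) = -1/1686970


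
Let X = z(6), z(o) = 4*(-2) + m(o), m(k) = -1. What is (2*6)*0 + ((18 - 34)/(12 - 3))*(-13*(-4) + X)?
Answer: -688/9 ≈ -76.444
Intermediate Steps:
z(o) = -9 (z(o) = 4*(-2) - 1 = -8 - 1 = -9)
X = -9
(2*6)*0 + ((18 - 34)/(12 - 3))*(-13*(-4) + X) = (2*6)*0 + ((18 - 34)/(12 - 3))*(-13*(-4) - 9) = 12*0 + (-16/9)*(52 - 9) = 0 - 16*⅑*43 = 0 - 16/9*43 = 0 - 688/9 = -688/9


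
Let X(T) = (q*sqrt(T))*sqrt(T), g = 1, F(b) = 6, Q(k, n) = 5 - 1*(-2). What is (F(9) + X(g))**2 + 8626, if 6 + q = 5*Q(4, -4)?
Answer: 9851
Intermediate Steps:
Q(k, n) = 7 (Q(k, n) = 5 + 2 = 7)
q = 29 (q = -6 + 5*7 = -6 + 35 = 29)
X(T) = 29*T (X(T) = (29*sqrt(T))*sqrt(T) = 29*T)
(F(9) + X(g))**2 + 8626 = (6 + 29*1)**2 + 8626 = (6 + 29)**2 + 8626 = 35**2 + 8626 = 1225 + 8626 = 9851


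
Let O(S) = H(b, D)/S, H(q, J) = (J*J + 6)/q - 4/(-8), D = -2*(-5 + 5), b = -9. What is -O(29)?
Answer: 1/174 ≈ 0.0057471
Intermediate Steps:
D = 0 (D = -2*0 = 0)
H(q, J) = ½ + (6 + J²)/q (H(q, J) = (J² + 6)/q - 4*(-⅛) = (6 + J²)/q + ½ = ½ + (6 + J²)/q)
O(S) = -1/(6*S) (O(S) = ((6 + 0² + (½)*(-9))/(-9))/S = (-(6 + 0 - 9/2)/9)/S = (-⅑*3/2)/S = -1/(6*S))
-O(29) = -(-1)/(6*29) = -1*(-1/174) = 1/174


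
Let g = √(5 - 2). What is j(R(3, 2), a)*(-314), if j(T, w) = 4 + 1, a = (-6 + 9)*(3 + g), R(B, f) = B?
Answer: -1570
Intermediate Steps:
g = √3 ≈ 1.7320
a = 9 + 3*√3 (a = (-6 + 9)*(3 + √3) = 3*(3 + √3) = 9 + 3*√3 ≈ 14.196)
j(T, w) = 5
j(R(3, 2), a)*(-314) = 5*(-314) = -1570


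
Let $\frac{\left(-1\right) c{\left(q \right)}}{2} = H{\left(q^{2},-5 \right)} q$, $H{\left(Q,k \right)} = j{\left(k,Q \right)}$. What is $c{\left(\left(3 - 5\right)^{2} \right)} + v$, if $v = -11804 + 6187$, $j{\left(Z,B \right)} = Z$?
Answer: $-5577$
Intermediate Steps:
$H{\left(Q,k \right)} = k$
$v = -5617$
$c{\left(q \right)} = 10 q$ ($c{\left(q \right)} = - 2 \left(- 5 q\right) = 10 q$)
$c{\left(\left(3 - 5\right)^{2} \right)} + v = 10 \left(3 - 5\right)^{2} - 5617 = 10 \left(-2\right)^{2} - 5617 = 10 \cdot 4 - 5617 = 40 - 5617 = -5577$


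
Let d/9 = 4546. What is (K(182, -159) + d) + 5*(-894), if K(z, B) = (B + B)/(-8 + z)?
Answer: 1056823/29 ≈ 36442.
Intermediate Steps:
d = 40914 (d = 9*4546 = 40914)
K(z, B) = 2*B/(-8 + z) (K(z, B) = (2*B)/(-8 + z) = 2*B/(-8 + z))
(K(182, -159) + d) + 5*(-894) = (2*(-159)/(-8 + 182) + 40914) + 5*(-894) = (2*(-159)/174 + 40914) - 4470 = (2*(-159)*(1/174) + 40914) - 4470 = (-53/29 + 40914) - 4470 = 1186453/29 - 4470 = 1056823/29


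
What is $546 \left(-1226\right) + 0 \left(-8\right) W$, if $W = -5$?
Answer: $-669396$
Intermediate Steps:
$546 \left(-1226\right) + 0 \left(-8\right) W = 546 \left(-1226\right) + 0 \left(-8\right) \left(-5\right) = -669396 + 0 \left(-5\right) = -669396 + 0 = -669396$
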